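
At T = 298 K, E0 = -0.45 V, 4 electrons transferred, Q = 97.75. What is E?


E = E0 - (RT/nF) * ln(Q)
E = -0.45 - (8.314 * 298 / (4 * 96485)) * ln(97.75)
E = -0.4794 V

-0.4794 V


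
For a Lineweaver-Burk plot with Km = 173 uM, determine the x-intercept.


x-intercept = -1/Km
= -1/173
= -0.0058 1/uM

-0.0058 1/uM


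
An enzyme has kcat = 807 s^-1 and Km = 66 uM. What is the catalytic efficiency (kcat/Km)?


Catalytic efficiency = kcat / Km
= 807 / 66
= 12.2273 uM^-1*s^-1

12.2273 uM^-1*s^-1


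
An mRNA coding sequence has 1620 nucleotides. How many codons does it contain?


codons = nucleotides / 3
codons = 1620 / 3 = 540

540


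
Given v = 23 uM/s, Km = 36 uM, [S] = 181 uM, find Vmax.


Vmax = v * (Km + [S]) / [S]
Vmax = 23 * (36 + 181) / 181
Vmax = 27.5746 uM/s

27.5746 uM/s


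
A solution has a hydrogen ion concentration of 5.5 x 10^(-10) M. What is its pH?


pH = -log10([H+])
pH = -log10(5.5 x 10^(-10))
pH = 9.2596

9.2596


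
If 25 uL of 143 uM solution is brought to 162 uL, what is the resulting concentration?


C2 = C1 * V1 / V2
C2 = 143 * 25 / 162
C2 = 22.0679 uM

22.0679 uM


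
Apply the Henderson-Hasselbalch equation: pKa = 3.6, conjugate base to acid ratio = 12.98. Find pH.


pH = pKa + log10([A-]/[HA])
pH = 3.6 + log10(12.98)
pH = 4.7133

4.7133


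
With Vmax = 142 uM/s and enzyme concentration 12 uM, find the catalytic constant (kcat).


kcat = Vmax / [E]t
kcat = 142 / 12
kcat = 11.8333 s^-1

11.8333 s^-1


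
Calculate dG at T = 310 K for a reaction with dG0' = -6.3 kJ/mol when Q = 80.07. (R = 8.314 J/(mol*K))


dG = dG0' + RT * ln(Q) / 1000
dG = -6.3 + 8.314 * 310 * ln(80.07) / 1000
dG = 4.9962 kJ/mol

4.9962 kJ/mol


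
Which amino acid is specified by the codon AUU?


Standard genetic code lookup.
Codon AUU -> Ile

Ile


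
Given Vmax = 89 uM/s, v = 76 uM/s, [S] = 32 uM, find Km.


Km = [S] * (Vmax - v) / v
Km = 32 * (89 - 76) / 76
Km = 5.4737 uM

5.4737 uM


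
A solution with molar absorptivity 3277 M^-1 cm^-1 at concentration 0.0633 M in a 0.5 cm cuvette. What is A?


A = epsilon * c * l
A = 3277 * 0.0633 * 0.5
A = 103.717

103.717


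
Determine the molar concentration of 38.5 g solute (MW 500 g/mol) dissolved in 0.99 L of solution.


C = (mass / MW) / volume
C = (38.5 / 500) / 0.99
C = 0.0778 M

0.0778 M


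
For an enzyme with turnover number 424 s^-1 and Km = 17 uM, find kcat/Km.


Catalytic efficiency = kcat / Km
= 424 / 17
= 24.9412 uM^-1*s^-1

24.9412 uM^-1*s^-1


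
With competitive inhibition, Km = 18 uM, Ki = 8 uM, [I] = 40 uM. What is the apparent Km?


Km_app = Km * (1 + [I]/Ki)
Km_app = 18 * (1 + 40/8)
Km_app = 108.0 uM

108.0 uM


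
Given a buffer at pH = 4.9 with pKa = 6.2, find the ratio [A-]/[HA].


[A-]/[HA] = 10^(pH - pKa)
= 10^(4.9 - 6.2)
= 0.0501

0.0501


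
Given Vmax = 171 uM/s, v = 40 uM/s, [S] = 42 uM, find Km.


Km = [S] * (Vmax - v) / v
Km = 42 * (171 - 40) / 40
Km = 137.55 uM

137.55 uM


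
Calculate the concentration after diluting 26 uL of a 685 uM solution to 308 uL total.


C2 = C1 * V1 / V2
C2 = 685 * 26 / 308
C2 = 57.8247 uM

57.8247 uM


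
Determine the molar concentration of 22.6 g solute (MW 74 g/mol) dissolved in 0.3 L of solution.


C = (mass / MW) / volume
C = (22.6 / 74) / 0.3
C = 1.018 M

1.018 M


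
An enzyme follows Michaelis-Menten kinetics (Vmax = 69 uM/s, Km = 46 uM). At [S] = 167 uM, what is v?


v = Vmax * [S] / (Km + [S])
v = 69 * 167 / (46 + 167)
v = 54.0986 uM/s

54.0986 uM/s


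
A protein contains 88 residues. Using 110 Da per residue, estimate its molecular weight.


MW = n_residues * 110 Da
MW = 88 * 110
MW = 9680 Da

9680 Da


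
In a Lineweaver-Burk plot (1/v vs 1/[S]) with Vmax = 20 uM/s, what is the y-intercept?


y-intercept = 1/Vmax
= 1/20
= 0.05 s/uM

0.05 s/uM


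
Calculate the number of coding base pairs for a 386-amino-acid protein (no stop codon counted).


Each amino acid = 1 codon = 3 bp
bp = 386 * 3 = 1158 bp

1158 bp


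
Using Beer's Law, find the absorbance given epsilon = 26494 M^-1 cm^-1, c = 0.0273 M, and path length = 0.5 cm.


A = epsilon * c * l
A = 26494 * 0.0273 * 0.5
A = 361.6431

361.6431


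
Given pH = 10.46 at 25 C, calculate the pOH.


pOH = 14 - pH
pOH = 14 - 10.46
pOH = 3.54

3.54


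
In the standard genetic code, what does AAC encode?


Standard genetic code lookup.
Codon AAC -> Asn

Asn


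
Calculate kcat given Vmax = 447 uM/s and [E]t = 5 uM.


kcat = Vmax / [E]t
kcat = 447 / 5
kcat = 89.4 s^-1

89.4 s^-1


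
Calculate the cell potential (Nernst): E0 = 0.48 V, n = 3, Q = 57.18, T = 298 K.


E = E0 - (RT/nF) * ln(Q)
E = 0.48 - (8.314 * 298 / (3 * 96485)) * ln(57.18)
E = 0.4454 V

0.4454 V


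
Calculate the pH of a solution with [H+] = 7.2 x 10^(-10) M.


pH = -log10([H+])
pH = -log10(7.2 x 10^(-10))
pH = 9.1427

9.1427


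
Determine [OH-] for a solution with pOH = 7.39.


[OH-] = 10^(-pOH)
[OH-] = 10^(-7.39)
[OH-] = 4.074e-08 M

4.074e-08 M


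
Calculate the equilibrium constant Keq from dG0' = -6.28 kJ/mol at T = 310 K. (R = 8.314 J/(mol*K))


Keq = exp(-dG0 * 1000 / (R * T))
Keq = exp(-(-6.28) * 1000 / (8.314 * 310))
Keq = 11.4343

11.4343


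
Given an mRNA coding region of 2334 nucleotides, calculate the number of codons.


codons = nucleotides / 3
codons = 2334 / 3 = 778

778


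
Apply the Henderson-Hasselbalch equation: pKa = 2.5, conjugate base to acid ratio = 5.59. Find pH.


pH = pKa + log10([A-]/[HA])
pH = 2.5 + log10(5.59)
pH = 3.2474

3.2474


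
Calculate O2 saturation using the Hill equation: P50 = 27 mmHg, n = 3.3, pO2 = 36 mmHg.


Y = pO2^n / (P50^n + pO2^n)
Y = 36^3.3 / (27^3.3 + 36^3.3)
Y = 72.1%

72.1%


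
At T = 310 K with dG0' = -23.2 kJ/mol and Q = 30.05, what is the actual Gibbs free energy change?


dG = dG0' + RT * ln(Q) / 1000
dG = -23.2 + 8.314 * 310 * ln(30.05) / 1000
dG = -14.4297 kJ/mol

-14.4297 kJ/mol


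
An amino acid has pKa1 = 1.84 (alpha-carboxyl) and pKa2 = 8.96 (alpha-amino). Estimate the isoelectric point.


pI = (pKa1 + pKa2) / 2
pI = (1.84 + 8.96) / 2
pI = 5.4

5.4


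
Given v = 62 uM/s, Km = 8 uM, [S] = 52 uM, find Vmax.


Vmax = v * (Km + [S]) / [S]
Vmax = 62 * (8 + 52) / 52
Vmax = 71.5385 uM/s

71.5385 uM/s


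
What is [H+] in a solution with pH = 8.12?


[H+] = 10^(-pH)
[H+] = 10^(-8.12)
[H+] = 7.586e-09 M

7.586e-09 M


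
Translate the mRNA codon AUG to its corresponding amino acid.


Standard genetic code lookup.
Codon AUG -> Met (start)

Met (start)


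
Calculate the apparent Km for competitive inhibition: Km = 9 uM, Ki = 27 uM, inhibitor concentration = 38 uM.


Km_app = Km * (1 + [I]/Ki)
Km_app = 9 * (1 + 38/27)
Km_app = 21.6667 uM

21.6667 uM


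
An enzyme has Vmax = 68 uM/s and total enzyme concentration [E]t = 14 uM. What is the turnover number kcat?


kcat = Vmax / [E]t
kcat = 68 / 14
kcat = 4.8571 s^-1

4.8571 s^-1


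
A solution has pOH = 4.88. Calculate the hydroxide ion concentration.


[OH-] = 10^(-pOH)
[OH-] = 10^(-4.88)
[OH-] = 1.318e-05 M

1.318e-05 M


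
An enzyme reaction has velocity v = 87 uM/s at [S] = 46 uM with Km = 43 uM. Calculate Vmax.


Vmax = v * (Km + [S]) / [S]
Vmax = 87 * (43 + 46) / 46
Vmax = 168.3261 uM/s

168.3261 uM/s


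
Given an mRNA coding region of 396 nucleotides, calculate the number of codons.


codons = nucleotides / 3
codons = 396 / 3 = 132

132


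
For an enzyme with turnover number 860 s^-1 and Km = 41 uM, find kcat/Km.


Catalytic efficiency = kcat / Km
= 860 / 41
= 20.9756 uM^-1*s^-1

20.9756 uM^-1*s^-1


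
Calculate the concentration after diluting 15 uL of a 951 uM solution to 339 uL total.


C2 = C1 * V1 / V2
C2 = 951 * 15 / 339
C2 = 42.0796 uM

42.0796 uM


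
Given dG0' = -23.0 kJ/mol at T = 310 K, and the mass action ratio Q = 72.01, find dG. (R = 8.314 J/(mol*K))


dG = dG0' + RT * ln(Q) / 1000
dG = -23.0 + 8.314 * 310 * ln(72.01) / 1000
dG = -11.9772 kJ/mol

-11.9772 kJ/mol


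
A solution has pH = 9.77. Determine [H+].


[H+] = 10^(-pH)
[H+] = 10^(-9.77)
[H+] = 1.698e-10 M

1.698e-10 M


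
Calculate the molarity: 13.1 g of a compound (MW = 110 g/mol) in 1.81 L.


C = (mass / MW) / volume
C = (13.1 / 110) / 1.81
C = 0.0658 M

0.0658 M


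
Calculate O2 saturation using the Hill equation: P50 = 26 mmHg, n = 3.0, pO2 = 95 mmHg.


Y = pO2^n / (P50^n + pO2^n)
Y = 95^3.0 / (26^3.0 + 95^3.0)
Y = 97.99%

97.99%


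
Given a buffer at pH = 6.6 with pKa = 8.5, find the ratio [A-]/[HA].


[A-]/[HA] = 10^(pH - pKa)
= 10^(6.6 - 8.5)
= 0.0126

0.0126


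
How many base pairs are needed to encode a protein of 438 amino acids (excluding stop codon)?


Each amino acid = 1 codon = 3 bp
bp = 438 * 3 = 1314 bp

1314 bp


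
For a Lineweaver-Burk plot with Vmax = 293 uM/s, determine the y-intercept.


y-intercept = 1/Vmax
= 1/293
= 0.0034 s/uM

0.0034 s/uM


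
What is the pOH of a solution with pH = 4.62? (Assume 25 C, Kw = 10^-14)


pOH = 14 - pH
pOH = 14 - 4.62
pOH = 9.38

9.38


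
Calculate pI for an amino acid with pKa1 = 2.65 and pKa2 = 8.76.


pI = (pKa1 + pKa2) / 2
pI = (2.65 + 8.76) / 2
pI = 5.705

5.705


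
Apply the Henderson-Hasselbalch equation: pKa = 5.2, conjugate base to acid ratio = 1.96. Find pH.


pH = pKa + log10([A-]/[HA])
pH = 5.2 + log10(1.96)
pH = 5.4923

5.4923


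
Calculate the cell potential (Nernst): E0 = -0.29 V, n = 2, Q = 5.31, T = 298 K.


E = E0 - (RT/nF) * ln(Q)
E = -0.29 - (8.314 * 298 / (2 * 96485)) * ln(5.31)
E = -0.3114 V

-0.3114 V


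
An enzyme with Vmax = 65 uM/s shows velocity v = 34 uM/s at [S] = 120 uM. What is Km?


Km = [S] * (Vmax - v) / v
Km = 120 * (65 - 34) / 34
Km = 109.4118 uM

109.4118 uM


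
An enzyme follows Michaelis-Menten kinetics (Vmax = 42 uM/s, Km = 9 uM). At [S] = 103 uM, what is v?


v = Vmax * [S] / (Km + [S])
v = 42 * 103 / (9 + 103)
v = 38.625 uM/s

38.625 uM/s


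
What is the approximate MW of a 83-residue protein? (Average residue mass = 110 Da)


MW = n_residues * 110 Da
MW = 83 * 110
MW = 9130 Da

9130 Da


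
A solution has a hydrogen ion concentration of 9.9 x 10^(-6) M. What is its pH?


pH = -log10([H+])
pH = -log10(9.9 x 10^(-6))
pH = 5.0044

5.0044


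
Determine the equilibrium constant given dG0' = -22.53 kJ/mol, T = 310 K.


Keq = exp(-dG0 * 1000 / (R * T))
Keq = exp(-(-22.53) * 1000 / (8.314 * 310))
Keq = 6257.7174

6257.7174


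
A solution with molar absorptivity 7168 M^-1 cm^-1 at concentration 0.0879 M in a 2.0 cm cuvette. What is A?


A = epsilon * c * l
A = 7168 * 0.0879 * 2.0
A = 1260.1344

1260.1344


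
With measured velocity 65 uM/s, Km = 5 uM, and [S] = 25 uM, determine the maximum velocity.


Vmax = v * (Km + [S]) / [S]
Vmax = 65 * (5 + 25) / 25
Vmax = 78.0 uM/s

78.0 uM/s


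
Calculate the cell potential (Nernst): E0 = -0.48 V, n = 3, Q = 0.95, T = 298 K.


E = E0 - (RT/nF) * ln(Q)
E = -0.48 - (8.314 * 298 / (3 * 96485)) * ln(0.95)
E = -0.4796 V

-0.4796 V


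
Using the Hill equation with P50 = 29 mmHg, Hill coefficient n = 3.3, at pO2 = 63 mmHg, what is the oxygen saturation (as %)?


Y = pO2^n / (P50^n + pO2^n)
Y = 63^3.3 / (29^3.3 + 63^3.3)
Y = 92.83%

92.83%


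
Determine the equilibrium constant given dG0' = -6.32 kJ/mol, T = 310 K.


Keq = exp(-dG0 * 1000 / (R * T))
Keq = exp(-(-6.32) * 1000 / (8.314 * 310))
Keq = 11.6132

11.6132


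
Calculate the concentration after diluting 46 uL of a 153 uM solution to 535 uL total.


C2 = C1 * V1 / V2
C2 = 153 * 46 / 535
C2 = 13.1551 uM

13.1551 uM


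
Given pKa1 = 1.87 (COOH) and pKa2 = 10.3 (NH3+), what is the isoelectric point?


pI = (pKa1 + pKa2) / 2
pI = (1.87 + 10.3) / 2
pI = 6.085

6.085


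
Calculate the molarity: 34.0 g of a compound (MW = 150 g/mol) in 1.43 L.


C = (mass / MW) / volume
C = (34.0 / 150) / 1.43
C = 0.1585 M

0.1585 M


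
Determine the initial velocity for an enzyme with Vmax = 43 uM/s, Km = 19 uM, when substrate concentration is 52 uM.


v = Vmax * [S] / (Km + [S])
v = 43 * 52 / (19 + 52)
v = 31.493 uM/s

31.493 uM/s


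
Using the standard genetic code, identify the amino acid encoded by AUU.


Standard genetic code lookup.
Codon AUU -> Ile

Ile


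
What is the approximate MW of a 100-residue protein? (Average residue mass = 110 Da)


MW = n_residues * 110 Da
MW = 100 * 110
MW = 11000 Da

11000 Da


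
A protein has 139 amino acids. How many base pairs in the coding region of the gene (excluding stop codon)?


Each amino acid = 1 codon = 3 bp
bp = 139 * 3 = 417 bp

417 bp


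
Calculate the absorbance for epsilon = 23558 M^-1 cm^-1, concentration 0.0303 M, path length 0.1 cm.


A = epsilon * c * l
A = 23558 * 0.0303 * 0.1
A = 71.3807

71.3807


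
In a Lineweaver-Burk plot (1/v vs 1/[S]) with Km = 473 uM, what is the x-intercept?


x-intercept = -1/Km
= -1/473
= -0.0021 1/uM

-0.0021 1/uM


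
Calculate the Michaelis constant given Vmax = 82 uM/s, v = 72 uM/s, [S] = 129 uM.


Km = [S] * (Vmax - v) / v
Km = 129 * (82 - 72) / 72
Km = 17.9167 uM

17.9167 uM


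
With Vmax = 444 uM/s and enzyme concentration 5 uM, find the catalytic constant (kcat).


kcat = Vmax / [E]t
kcat = 444 / 5
kcat = 88.8 s^-1

88.8 s^-1


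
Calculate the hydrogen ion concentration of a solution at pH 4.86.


[H+] = 10^(-pH)
[H+] = 10^(-4.86)
[H+] = 1.380e-05 M

1.380e-05 M


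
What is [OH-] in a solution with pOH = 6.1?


[OH-] = 10^(-pOH)
[OH-] = 10^(-6.1)
[OH-] = 7.943e-07 M

7.943e-07 M


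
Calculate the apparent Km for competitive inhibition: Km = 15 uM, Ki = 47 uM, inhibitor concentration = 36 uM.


Km_app = Km * (1 + [I]/Ki)
Km_app = 15 * (1 + 36/47)
Km_app = 26.4894 uM

26.4894 uM


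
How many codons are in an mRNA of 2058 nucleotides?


codons = nucleotides / 3
codons = 2058 / 3 = 686

686


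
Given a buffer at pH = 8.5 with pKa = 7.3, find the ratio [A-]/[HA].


[A-]/[HA] = 10^(pH - pKa)
= 10^(8.5 - 7.3)
= 15.8489

15.8489


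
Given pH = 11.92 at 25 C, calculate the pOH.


pOH = 14 - pH
pOH = 14 - 11.92
pOH = 2.08

2.08


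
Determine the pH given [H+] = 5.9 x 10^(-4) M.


pH = -log10([H+])
pH = -log10(5.9 x 10^(-4))
pH = 3.2291

3.2291


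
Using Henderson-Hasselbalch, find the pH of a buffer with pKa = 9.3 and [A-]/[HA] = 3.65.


pH = pKa + log10([A-]/[HA])
pH = 9.3 + log10(3.65)
pH = 9.8623

9.8623


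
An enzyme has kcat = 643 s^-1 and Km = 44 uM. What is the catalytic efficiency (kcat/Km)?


Catalytic efficiency = kcat / Km
= 643 / 44
= 14.6136 uM^-1*s^-1

14.6136 uM^-1*s^-1


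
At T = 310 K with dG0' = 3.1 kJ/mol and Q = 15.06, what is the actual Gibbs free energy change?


dG = dG0' + RT * ln(Q) / 1000
dG = 3.1 + 8.314 * 310 * ln(15.06) / 1000
dG = 10.0899 kJ/mol

10.0899 kJ/mol


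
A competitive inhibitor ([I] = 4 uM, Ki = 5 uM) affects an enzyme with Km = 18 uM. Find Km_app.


Km_app = Km * (1 + [I]/Ki)
Km_app = 18 * (1 + 4/5)
Km_app = 32.4 uM

32.4 uM


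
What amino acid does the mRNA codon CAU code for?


Standard genetic code lookup.
Codon CAU -> His

His


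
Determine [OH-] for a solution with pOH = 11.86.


[OH-] = 10^(-pOH)
[OH-] = 10^(-11.86)
[OH-] = 1.380e-12 M

1.380e-12 M


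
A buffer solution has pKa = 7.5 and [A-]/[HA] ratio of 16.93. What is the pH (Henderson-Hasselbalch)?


pH = pKa + log10([A-]/[HA])
pH = 7.5 + log10(16.93)
pH = 8.7287

8.7287


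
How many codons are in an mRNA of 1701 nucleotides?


codons = nucleotides / 3
codons = 1701 / 3 = 567

567


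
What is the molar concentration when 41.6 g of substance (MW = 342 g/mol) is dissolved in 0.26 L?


C = (mass / MW) / volume
C = (41.6 / 342) / 0.26
C = 0.4678 M

0.4678 M


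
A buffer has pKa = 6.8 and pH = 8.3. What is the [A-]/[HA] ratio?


[A-]/[HA] = 10^(pH - pKa)
= 10^(8.3 - 6.8)
= 31.6228

31.6228


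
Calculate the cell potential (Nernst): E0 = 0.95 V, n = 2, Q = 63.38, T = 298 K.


E = E0 - (RT/nF) * ln(Q)
E = 0.95 - (8.314 * 298 / (2 * 96485)) * ln(63.38)
E = 0.8967 V

0.8967 V


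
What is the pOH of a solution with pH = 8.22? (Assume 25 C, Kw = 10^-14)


pOH = 14 - pH
pOH = 14 - 8.22
pOH = 5.78

5.78


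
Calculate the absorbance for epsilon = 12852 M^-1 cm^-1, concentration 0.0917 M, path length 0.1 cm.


A = epsilon * c * l
A = 12852 * 0.0917 * 0.1
A = 117.8528

117.8528


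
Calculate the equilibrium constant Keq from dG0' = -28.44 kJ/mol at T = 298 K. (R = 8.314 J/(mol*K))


Keq = exp(-dG0 * 1000 / (R * T))
Keq = exp(-(-28.44) * 1000 / (8.314 * 298))
Keq = 96662.4438

96662.4438


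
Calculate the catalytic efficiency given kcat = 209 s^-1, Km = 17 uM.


Catalytic efficiency = kcat / Km
= 209 / 17
= 12.2941 uM^-1*s^-1

12.2941 uM^-1*s^-1


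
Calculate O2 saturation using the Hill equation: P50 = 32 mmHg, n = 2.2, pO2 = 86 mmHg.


Y = pO2^n / (P50^n + pO2^n)
Y = 86^2.2 / (32^2.2 + 86^2.2)
Y = 89.8%

89.8%


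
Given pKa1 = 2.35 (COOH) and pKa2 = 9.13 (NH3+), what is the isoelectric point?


pI = (pKa1 + pKa2) / 2
pI = (2.35 + 9.13) / 2
pI = 5.74

5.74


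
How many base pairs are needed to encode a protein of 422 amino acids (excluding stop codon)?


Each amino acid = 1 codon = 3 bp
bp = 422 * 3 = 1266 bp

1266 bp


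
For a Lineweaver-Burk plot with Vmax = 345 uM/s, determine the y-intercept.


y-intercept = 1/Vmax
= 1/345
= 0.0029 s/uM

0.0029 s/uM


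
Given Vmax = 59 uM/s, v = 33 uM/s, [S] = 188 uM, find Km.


Km = [S] * (Vmax - v) / v
Km = 188 * (59 - 33) / 33
Km = 148.1212 uM

148.1212 uM


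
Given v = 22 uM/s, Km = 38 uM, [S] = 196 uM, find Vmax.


Vmax = v * (Km + [S]) / [S]
Vmax = 22 * (38 + 196) / 196
Vmax = 26.2653 uM/s

26.2653 uM/s


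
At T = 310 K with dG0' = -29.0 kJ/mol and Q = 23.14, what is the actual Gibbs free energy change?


dG = dG0' + RT * ln(Q) / 1000
dG = -29.0 + 8.314 * 310 * ln(23.14) / 1000
dG = -20.9031 kJ/mol

-20.9031 kJ/mol


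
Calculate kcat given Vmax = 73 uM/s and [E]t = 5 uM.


kcat = Vmax / [E]t
kcat = 73 / 5
kcat = 14.6 s^-1

14.6 s^-1


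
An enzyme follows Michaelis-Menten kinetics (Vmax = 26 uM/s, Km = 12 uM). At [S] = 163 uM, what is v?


v = Vmax * [S] / (Km + [S])
v = 26 * 163 / (12 + 163)
v = 24.2171 uM/s

24.2171 uM/s


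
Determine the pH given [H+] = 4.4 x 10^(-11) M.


pH = -log10([H+])
pH = -log10(4.4 x 10^(-11))
pH = 10.3565

10.3565


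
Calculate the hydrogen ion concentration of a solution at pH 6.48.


[H+] = 10^(-pH)
[H+] = 10^(-6.48)
[H+] = 3.311e-07 M

3.311e-07 M


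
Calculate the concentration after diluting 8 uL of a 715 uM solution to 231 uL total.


C2 = C1 * V1 / V2
C2 = 715 * 8 / 231
C2 = 24.7619 uM

24.7619 uM


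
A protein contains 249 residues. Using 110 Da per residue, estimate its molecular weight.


MW = n_residues * 110 Da
MW = 249 * 110
MW = 27390 Da

27390 Da


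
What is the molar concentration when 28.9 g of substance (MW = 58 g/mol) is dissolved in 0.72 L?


C = (mass / MW) / volume
C = (28.9 / 58) / 0.72
C = 0.692 M

0.692 M


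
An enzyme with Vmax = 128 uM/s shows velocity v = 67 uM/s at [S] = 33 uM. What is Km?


Km = [S] * (Vmax - v) / v
Km = 33 * (128 - 67) / 67
Km = 30.0448 uM

30.0448 uM


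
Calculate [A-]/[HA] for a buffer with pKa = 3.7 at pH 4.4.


[A-]/[HA] = 10^(pH - pKa)
= 10^(4.4 - 3.7)
= 5.0119

5.0119


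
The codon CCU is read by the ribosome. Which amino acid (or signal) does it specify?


Standard genetic code lookup.
Codon CCU -> Pro

Pro


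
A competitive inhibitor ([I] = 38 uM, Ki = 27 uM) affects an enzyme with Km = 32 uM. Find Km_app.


Km_app = Km * (1 + [I]/Ki)
Km_app = 32 * (1 + 38/27)
Km_app = 77.037 uM

77.037 uM


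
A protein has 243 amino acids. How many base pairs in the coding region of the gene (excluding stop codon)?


Each amino acid = 1 codon = 3 bp
bp = 243 * 3 = 729 bp

729 bp


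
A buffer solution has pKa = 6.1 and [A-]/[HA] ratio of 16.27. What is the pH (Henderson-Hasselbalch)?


pH = pKa + log10([A-]/[HA])
pH = 6.1 + log10(16.27)
pH = 7.3114

7.3114


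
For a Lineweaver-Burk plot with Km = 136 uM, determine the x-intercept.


x-intercept = -1/Km
= -1/136
= -0.0074 1/uM

-0.0074 1/uM


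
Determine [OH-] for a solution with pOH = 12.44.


[OH-] = 10^(-pOH)
[OH-] = 10^(-12.44)
[OH-] = 3.631e-13 M

3.631e-13 M


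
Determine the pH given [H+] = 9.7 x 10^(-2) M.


pH = -log10([H+])
pH = -log10(9.7 x 10^(-2))
pH = 1.0132

1.0132


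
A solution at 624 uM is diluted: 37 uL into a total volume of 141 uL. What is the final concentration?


C2 = C1 * V1 / V2
C2 = 624 * 37 / 141
C2 = 163.7447 uM

163.7447 uM


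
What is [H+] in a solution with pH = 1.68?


[H+] = 10^(-pH)
[H+] = 10^(-1.68)
[H+] = 0.0209 M

0.0209 M


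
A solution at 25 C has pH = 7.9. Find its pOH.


pOH = 14 - pH
pOH = 14 - 7.9
pOH = 6.1

6.1


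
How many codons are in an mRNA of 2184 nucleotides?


codons = nucleotides / 3
codons = 2184 / 3 = 728

728


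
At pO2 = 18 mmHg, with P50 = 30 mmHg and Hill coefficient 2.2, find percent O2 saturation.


Y = pO2^n / (P50^n + pO2^n)
Y = 18^2.2 / (30^2.2 + 18^2.2)
Y = 24.53%

24.53%


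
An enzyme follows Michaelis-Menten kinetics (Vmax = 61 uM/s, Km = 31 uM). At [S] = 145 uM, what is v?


v = Vmax * [S] / (Km + [S])
v = 61 * 145 / (31 + 145)
v = 50.2557 uM/s

50.2557 uM/s


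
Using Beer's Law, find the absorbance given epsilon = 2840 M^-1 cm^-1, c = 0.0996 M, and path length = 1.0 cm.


A = epsilon * c * l
A = 2840 * 0.0996 * 1.0
A = 282.864

282.864


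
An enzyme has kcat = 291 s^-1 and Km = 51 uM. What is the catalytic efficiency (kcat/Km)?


Catalytic efficiency = kcat / Km
= 291 / 51
= 5.7059 uM^-1*s^-1

5.7059 uM^-1*s^-1


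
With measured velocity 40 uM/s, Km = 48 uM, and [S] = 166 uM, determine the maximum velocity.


Vmax = v * (Km + [S]) / [S]
Vmax = 40 * (48 + 166) / 166
Vmax = 51.5663 uM/s

51.5663 uM/s


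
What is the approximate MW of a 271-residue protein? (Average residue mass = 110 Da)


MW = n_residues * 110 Da
MW = 271 * 110
MW = 29810 Da

29810 Da


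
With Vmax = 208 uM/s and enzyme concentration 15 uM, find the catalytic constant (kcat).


kcat = Vmax / [E]t
kcat = 208 / 15
kcat = 13.8667 s^-1

13.8667 s^-1


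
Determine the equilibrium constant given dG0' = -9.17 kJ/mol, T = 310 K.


Keq = exp(-dG0 * 1000 / (R * T))
Keq = exp(-(-9.17) * 1000 / (8.314 * 310))
Keq = 35.0905

35.0905


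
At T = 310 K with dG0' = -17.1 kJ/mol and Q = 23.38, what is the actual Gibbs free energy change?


dG = dG0' + RT * ln(Q) / 1000
dG = -17.1 + 8.314 * 310 * ln(23.38) / 1000
dG = -8.9765 kJ/mol

-8.9765 kJ/mol


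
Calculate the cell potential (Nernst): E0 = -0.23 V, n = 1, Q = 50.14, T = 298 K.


E = E0 - (RT/nF) * ln(Q)
E = -0.23 - (8.314 * 298 / (1 * 96485)) * ln(50.14)
E = -0.3305 V

-0.3305 V


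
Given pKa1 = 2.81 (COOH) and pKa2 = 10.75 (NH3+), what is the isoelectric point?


pI = (pKa1 + pKa2) / 2
pI = (2.81 + 10.75) / 2
pI = 6.78

6.78


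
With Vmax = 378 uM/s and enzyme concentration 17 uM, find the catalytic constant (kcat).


kcat = Vmax / [E]t
kcat = 378 / 17
kcat = 22.2353 s^-1

22.2353 s^-1


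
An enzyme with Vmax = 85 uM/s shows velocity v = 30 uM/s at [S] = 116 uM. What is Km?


Km = [S] * (Vmax - v) / v
Km = 116 * (85 - 30) / 30
Km = 212.6667 uM

212.6667 uM


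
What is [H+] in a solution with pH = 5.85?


[H+] = 10^(-pH)
[H+] = 10^(-5.85)
[H+] = 1.413e-06 M

1.413e-06 M


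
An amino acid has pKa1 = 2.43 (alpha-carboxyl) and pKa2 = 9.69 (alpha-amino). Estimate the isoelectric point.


pI = (pKa1 + pKa2) / 2
pI = (2.43 + 9.69) / 2
pI = 6.06

6.06


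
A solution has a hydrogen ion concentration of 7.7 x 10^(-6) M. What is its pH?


pH = -log10([H+])
pH = -log10(7.7 x 10^(-6))
pH = 5.1135

5.1135


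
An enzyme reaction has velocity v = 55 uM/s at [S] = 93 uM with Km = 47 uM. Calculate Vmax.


Vmax = v * (Km + [S]) / [S]
Vmax = 55 * (47 + 93) / 93
Vmax = 82.7957 uM/s

82.7957 uM/s


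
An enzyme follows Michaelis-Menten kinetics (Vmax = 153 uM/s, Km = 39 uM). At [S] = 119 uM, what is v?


v = Vmax * [S] / (Km + [S])
v = 153 * 119 / (39 + 119)
v = 115.2342 uM/s

115.2342 uM/s


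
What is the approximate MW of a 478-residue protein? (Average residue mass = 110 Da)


MW = n_residues * 110 Da
MW = 478 * 110
MW = 52580 Da

52580 Da


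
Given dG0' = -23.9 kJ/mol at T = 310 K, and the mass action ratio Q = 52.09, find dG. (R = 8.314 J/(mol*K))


dG = dG0' + RT * ln(Q) / 1000
dG = -23.9 + 8.314 * 310 * ln(52.09) / 1000
dG = -13.7118 kJ/mol

-13.7118 kJ/mol


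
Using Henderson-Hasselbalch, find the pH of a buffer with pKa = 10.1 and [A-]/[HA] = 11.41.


pH = pKa + log10([A-]/[HA])
pH = 10.1 + log10(11.41)
pH = 11.1573

11.1573


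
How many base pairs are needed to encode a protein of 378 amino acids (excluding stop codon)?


Each amino acid = 1 codon = 3 bp
bp = 378 * 3 = 1134 bp

1134 bp


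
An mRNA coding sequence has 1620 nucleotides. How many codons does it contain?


codons = nucleotides / 3
codons = 1620 / 3 = 540

540


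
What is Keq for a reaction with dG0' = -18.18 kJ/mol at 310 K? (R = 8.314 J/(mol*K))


Keq = exp(-dG0 * 1000 / (R * T))
Keq = exp(-(-18.18) * 1000 / (8.314 * 310))
Keq = 1157.2296

1157.2296


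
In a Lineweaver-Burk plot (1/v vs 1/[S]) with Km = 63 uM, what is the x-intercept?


x-intercept = -1/Km
= -1/63
= -0.0159 1/uM

-0.0159 1/uM


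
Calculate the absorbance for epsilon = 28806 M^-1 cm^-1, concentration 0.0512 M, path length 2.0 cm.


A = epsilon * c * l
A = 28806 * 0.0512 * 2.0
A = 2949.7344

2949.7344


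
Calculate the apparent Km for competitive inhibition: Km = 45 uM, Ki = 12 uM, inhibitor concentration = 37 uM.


Km_app = Km * (1 + [I]/Ki)
Km_app = 45 * (1 + 37/12)
Km_app = 183.75 uM

183.75 uM


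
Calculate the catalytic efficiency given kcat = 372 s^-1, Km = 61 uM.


Catalytic efficiency = kcat / Km
= 372 / 61
= 6.0984 uM^-1*s^-1

6.0984 uM^-1*s^-1


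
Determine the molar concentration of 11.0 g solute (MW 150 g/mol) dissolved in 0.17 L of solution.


C = (mass / MW) / volume
C = (11.0 / 150) / 0.17
C = 0.4314 M

0.4314 M


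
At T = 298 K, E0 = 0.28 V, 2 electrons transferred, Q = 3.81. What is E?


E = E0 - (RT/nF) * ln(Q)
E = 0.28 - (8.314 * 298 / (2 * 96485)) * ln(3.81)
E = 0.2628 V

0.2628 V


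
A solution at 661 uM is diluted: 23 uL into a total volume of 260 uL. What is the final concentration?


C2 = C1 * V1 / V2
C2 = 661 * 23 / 260
C2 = 58.4731 uM

58.4731 uM


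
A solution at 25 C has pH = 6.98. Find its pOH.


pOH = 14 - pH
pOH = 14 - 6.98
pOH = 7.02

7.02


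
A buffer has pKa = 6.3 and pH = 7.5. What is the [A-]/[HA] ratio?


[A-]/[HA] = 10^(pH - pKa)
= 10^(7.5 - 6.3)
= 15.8489

15.8489


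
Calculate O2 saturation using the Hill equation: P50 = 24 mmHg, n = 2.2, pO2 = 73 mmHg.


Y = pO2^n / (P50^n + pO2^n)
Y = 73^2.2 / (24^2.2 + 73^2.2)
Y = 92.04%

92.04%


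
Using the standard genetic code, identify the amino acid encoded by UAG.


Standard genetic code lookup.
Codon UAG -> Stop

Stop


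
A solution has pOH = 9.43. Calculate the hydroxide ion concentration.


[OH-] = 10^(-pOH)
[OH-] = 10^(-9.43)
[OH-] = 3.715e-10 M

3.715e-10 M


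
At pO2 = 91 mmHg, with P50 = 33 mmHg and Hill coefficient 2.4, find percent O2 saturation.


Y = pO2^n / (P50^n + pO2^n)
Y = 91^2.4 / (33^2.4 + 91^2.4)
Y = 91.94%

91.94%


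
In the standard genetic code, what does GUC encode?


Standard genetic code lookup.
Codon GUC -> Val

Val


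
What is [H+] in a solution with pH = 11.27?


[H+] = 10^(-pH)
[H+] = 10^(-11.27)
[H+] = 5.370e-12 M

5.370e-12 M


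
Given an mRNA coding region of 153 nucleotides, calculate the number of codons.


codons = nucleotides / 3
codons = 153 / 3 = 51

51


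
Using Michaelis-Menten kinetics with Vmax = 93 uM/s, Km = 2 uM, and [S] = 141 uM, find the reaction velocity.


v = Vmax * [S] / (Km + [S])
v = 93 * 141 / (2 + 141)
v = 91.6993 uM/s

91.6993 uM/s


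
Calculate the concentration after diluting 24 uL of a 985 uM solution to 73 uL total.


C2 = C1 * V1 / V2
C2 = 985 * 24 / 73
C2 = 323.8356 uM

323.8356 uM


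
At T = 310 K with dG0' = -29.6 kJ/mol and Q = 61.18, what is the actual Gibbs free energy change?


dG = dG0' + RT * ln(Q) / 1000
dG = -29.6 + 8.314 * 310 * ln(61.18) / 1000
dG = -18.9973 kJ/mol

-18.9973 kJ/mol


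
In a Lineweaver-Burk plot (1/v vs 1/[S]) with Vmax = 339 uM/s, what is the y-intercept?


y-intercept = 1/Vmax
= 1/339
= 0.0029 s/uM

0.0029 s/uM


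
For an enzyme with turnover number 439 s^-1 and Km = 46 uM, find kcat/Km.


Catalytic efficiency = kcat / Km
= 439 / 46
= 9.5435 uM^-1*s^-1

9.5435 uM^-1*s^-1


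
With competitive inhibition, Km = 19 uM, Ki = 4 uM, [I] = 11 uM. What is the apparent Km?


Km_app = Km * (1 + [I]/Ki)
Km_app = 19 * (1 + 11/4)
Km_app = 71.25 uM

71.25 uM


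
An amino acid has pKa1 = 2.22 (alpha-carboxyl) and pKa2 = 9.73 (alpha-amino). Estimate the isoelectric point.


pI = (pKa1 + pKa2) / 2
pI = (2.22 + 9.73) / 2
pI = 5.975

5.975


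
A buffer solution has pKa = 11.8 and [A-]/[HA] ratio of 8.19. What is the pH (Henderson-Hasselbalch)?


pH = pKa + log10([A-]/[HA])
pH = 11.8 + log10(8.19)
pH = 12.7133

12.7133


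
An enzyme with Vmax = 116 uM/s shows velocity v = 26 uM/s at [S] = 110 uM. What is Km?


Km = [S] * (Vmax - v) / v
Km = 110 * (116 - 26) / 26
Km = 380.7692 uM

380.7692 uM


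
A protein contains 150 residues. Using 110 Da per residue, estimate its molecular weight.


MW = n_residues * 110 Da
MW = 150 * 110
MW = 16500 Da

16500 Da


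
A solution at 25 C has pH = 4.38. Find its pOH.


pOH = 14 - pH
pOH = 14 - 4.38
pOH = 9.62

9.62


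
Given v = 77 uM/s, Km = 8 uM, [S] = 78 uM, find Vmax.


Vmax = v * (Km + [S]) / [S]
Vmax = 77 * (8 + 78) / 78
Vmax = 84.8974 uM/s

84.8974 uM/s


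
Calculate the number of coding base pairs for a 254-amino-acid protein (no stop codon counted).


Each amino acid = 1 codon = 3 bp
bp = 254 * 3 = 762 bp

762 bp


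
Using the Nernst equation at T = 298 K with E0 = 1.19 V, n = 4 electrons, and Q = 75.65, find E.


E = E0 - (RT/nF) * ln(Q)
E = 1.19 - (8.314 * 298 / (4 * 96485)) * ln(75.65)
E = 1.1622 V

1.1622 V


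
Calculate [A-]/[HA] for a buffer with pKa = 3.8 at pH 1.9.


[A-]/[HA] = 10^(pH - pKa)
= 10^(1.9 - 3.8)
= 0.0126

0.0126


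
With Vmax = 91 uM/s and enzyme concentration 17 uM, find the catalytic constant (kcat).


kcat = Vmax / [E]t
kcat = 91 / 17
kcat = 5.3529 s^-1

5.3529 s^-1


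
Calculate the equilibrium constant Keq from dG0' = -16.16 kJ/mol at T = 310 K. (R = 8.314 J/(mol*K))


Keq = exp(-dG0 * 1000 / (R * T))
Keq = exp(-(-16.16) * 1000 / (8.314 * 310))
Keq = 528.4934

528.4934


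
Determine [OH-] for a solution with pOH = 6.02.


[OH-] = 10^(-pOH)
[OH-] = 10^(-6.02)
[OH-] = 9.550e-07 M

9.550e-07 M


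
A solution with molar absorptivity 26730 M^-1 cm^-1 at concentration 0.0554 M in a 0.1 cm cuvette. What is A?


A = epsilon * c * l
A = 26730 * 0.0554 * 0.1
A = 148.0842

148.0842


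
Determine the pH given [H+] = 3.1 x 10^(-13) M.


pH = -log10([H+])
pH = -log10(3.1 x 10^(-13))
pH = 12.5086

12.5086


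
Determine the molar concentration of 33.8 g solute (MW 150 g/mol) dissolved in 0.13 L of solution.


C = (mass / MW) / volume
C = (33.8 / 150) / 0.13
C = 1.7333 M

1.7333 M


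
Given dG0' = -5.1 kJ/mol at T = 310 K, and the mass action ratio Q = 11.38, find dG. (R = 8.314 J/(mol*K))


dG = dG0' + RT * ln(Q) / 1000
dG = -5.1 + 8.314 * 310 * ln(11.38) / 1000
dG = 1.1677 kJ/mol

1.1677 kJ/mol


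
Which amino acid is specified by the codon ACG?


Standard genetic code lookup.
Codon ACG -> Thr

Thr


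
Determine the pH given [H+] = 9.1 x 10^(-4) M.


pH = -log10([H+])
pH = -log10(9.1 x 10^(-4))
pH = 3.041

3.041


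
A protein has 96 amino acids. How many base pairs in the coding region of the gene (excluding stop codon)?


Each amino acid = 1 codon = 3 bp
bp = 96 * 3 = 288 bp

288 bp


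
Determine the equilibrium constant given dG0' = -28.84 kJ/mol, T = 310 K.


Keq = exp(-dG0 * 1000 / (R * T))
Keq = exp(-(-28.84) * 1000 / (8.314 * 310))
Keq = 72390.574

72390.574


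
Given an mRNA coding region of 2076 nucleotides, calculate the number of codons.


codons = nucleotides / 3
codons = 2076 / 3 = 692

692


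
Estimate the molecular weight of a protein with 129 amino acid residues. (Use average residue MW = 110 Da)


MW = n_residues * 110 Da
MW = 129 * 110
MW = 14190 Da

14190 Da


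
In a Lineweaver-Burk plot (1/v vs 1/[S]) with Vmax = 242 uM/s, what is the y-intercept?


y-intercept = 1/Vmax
= 1/242
= 0.0041 s/uM

0.0041 s/uM


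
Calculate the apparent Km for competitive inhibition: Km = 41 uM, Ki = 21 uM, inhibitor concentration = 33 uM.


Km_app = Km * (1 + [I]/Ki)
Km_app = 41 * (1 + 33/21)
Km_app = 105.4286 uM

105.4286 uM


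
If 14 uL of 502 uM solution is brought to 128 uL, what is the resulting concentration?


C2 = C1 * V1 / V2
C2 = 502 * 14 / 128
C2 = 54.9062 uM

54.9062 uM


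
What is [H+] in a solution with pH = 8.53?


[H+] = 10^(-pH)
[H+] = 10^(-8.53)
[H+] = 2.951e-09 M

2.951e-09 M


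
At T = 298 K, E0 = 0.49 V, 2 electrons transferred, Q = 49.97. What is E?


E = E0 - (RT/nF) * ln(Q)
E = 0.49 - (8.314 * 298 / (2 * 96485)) * ln(49.97)
E = 0.4398 V

0.4398 V


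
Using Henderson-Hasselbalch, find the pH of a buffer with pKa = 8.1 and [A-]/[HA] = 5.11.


pH = pKa + log10([A-]/[HA])
pH = 8.1 + log10(5.11)
pH = 8.8084

8.8084


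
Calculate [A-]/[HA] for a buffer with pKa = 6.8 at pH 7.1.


[A-]/[HA] = 10^(pH - pKa)
= 10^(7.1 - 6.8)
= 1.9953

1.9953


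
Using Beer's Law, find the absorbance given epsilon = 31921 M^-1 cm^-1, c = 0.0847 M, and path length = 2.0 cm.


A = epsilon * c * l
A = 31921 * 0.0847 * 2.0
A = 5407.4174

5407.4174


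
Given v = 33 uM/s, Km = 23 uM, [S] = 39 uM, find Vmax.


Vmax = v * (Km + [S]) / [S]
Vmax = 33 * (23 + 39) / 39
Vmax = 52.4615 uM/s

52.4615 uM/s


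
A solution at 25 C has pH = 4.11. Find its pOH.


pOH = 14 - pH
pOH = 14 - 4.11
pOH = 9.89

9.89


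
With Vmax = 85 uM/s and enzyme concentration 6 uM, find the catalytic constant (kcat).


kcat = Vmax / [E]t
kcat = 85 / 6
kcat = 14.1667 s^-1

14.1667 s^-1


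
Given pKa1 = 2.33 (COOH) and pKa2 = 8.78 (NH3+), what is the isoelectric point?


pI = (pKa1 + pKa2) / 2
pI = (2.33 + 8.78) / 2
pI = 5.555

5.555


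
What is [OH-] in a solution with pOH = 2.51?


[OH-] = 10^(-pOH)
[OH-] = 10^(-2.51)
[OH-] = 0.0031 M

0.0031 M


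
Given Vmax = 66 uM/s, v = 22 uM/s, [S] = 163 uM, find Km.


Km = [S] * (Vmax - v) / v
Km = 163 * (66 - 22) / 22
Km = 326.0 uM

326.0 uM


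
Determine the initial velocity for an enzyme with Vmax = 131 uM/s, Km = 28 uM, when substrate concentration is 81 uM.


v = Vmax * [S] / (Km + [S])
v = 131 * 81 / (28 + 81)
v = 97.3486 uM/s

97.3486 uM/s


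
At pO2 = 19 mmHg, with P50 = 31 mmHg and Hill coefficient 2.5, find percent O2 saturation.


Y = pO2^n / (P50^n + pO2^n)
Y = 19^2.5 / (31^2.5 + 19^2.5)
Y = 22.73%

22.73%


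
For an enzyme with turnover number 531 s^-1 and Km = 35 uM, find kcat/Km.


Catalytic efficiency = kcat / Km
= 531 / 35
= 15.1714 uM^-1*s^-1

15.1714 uM^-1*s^-1


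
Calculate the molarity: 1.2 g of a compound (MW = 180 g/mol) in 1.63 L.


C = (mass / MW) / volume
C = (1.2 / 180) / 1.63
C = 0.0041 M

0.0041 M


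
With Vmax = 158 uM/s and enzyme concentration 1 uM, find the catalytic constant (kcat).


kcat = Vmax / [E]t
kcat = 158 / 1
kcat = 158.0 s^-1

158.0 s^-1


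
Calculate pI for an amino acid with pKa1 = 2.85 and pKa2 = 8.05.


pI = (pKa1 + pKa2) / 2
pI = (2.85 + 8.05) / 2
pI = 5.45

5.45


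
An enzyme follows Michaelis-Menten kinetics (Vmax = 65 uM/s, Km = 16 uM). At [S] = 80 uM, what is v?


v = Vmax * [S] / (Km + [S])
v = 65 * 80 / (16 + 80)
v = 54.1667 uM/s

54.1667 uM/s


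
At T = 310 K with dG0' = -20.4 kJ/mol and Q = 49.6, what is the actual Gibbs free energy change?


dG = dG0' + RT * ln(Q) / 1000
dG = -20.4 + 8.314 * 310 * ln(49.6) / 1000
dG = -10.3381 kJ/mol

-10.3381 kJ/mol


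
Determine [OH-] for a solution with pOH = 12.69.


[OH-] = 10^(-pOH)
[OH-] = 10^(-12.69)
[OH-] = 2.042e-13 M

2.042e-13 M


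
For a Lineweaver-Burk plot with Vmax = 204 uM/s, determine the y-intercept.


y-intercept = 1/Vmax
= 1/204
= 0.0049 s/uM

0.0049 s/uM


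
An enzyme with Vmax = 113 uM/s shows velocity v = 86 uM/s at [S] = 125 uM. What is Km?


Km = [S] * (Vmax - v) / v
Km = 125 * (113 - 86) / 86
Km = 39.2442 uM

39.2442 uM


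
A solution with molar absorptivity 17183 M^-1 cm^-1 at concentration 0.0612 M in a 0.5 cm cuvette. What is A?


A = epsilon * c * l
A = 17183 * 0.0612 * 0.5
A = 525.7998

525.7998


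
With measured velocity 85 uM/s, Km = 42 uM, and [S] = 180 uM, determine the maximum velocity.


Vmax = v * (Km + [S]) / [S]
Vmax = 85 * (42 + 180) / 180
Vmax = 104.8333 uM/s

104.8333 uM/s


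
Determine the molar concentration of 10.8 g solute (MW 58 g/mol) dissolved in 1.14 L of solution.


C = (mass / MW) / volume
C = (10.8 / 58) / 1.14
C = 0.1633 M

0.1633 M


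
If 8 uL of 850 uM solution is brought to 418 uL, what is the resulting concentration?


C2 = C1 * V1 / V2
C2 = 850 * 8 / 418
C2 = 16.2679 uM

16.2679 uM


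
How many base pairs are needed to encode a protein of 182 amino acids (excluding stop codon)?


Each amino acid = 1 codon = 3 bp
bp = 182 * 3 = 546 bp

546 bp


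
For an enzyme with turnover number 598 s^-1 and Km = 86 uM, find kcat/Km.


Catalytic efficiency = kcat / Km
= 598 / 86
= 6.9535 uM^-1*s^-1

6.9535 uM^-1*s^-1


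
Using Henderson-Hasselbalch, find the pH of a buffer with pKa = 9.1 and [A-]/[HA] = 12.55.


pH = pKa + log10([A-]/[HA])
pH = 9.1 + log10(12.55)
pH = 10.1986

10.1986


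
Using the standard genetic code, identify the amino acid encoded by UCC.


Standard genetic code lookup.
Codon UCC -> Ser

Ser


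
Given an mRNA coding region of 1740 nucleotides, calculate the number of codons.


codons = nucleotides / 3
codons = 1740 / 3 = 580

580


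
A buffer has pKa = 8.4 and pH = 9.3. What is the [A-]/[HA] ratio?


[A-]/[HA] = 10^(pH - pKa)
= 10^(9.3 - 8.4)
= 7.9433

7.9433


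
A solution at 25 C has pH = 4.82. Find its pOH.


pOH = 14 - pH
pOH = 14 - 4.82
pOH = 9.18

9.18


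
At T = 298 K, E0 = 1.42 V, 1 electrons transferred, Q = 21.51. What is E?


E = E0 - (RT/nF) * ln(Q)
E = 1.42 - (8.314 * 298 / (1 * 96485)) * ln(21.51)
E = 1.3412 V

1.3412 V


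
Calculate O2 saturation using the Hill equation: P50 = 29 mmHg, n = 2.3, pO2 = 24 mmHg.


Y = pO2^n / (P50^n + pO2^n)
Y = 24^2.3 / (29^2.3 + 24^2.3)
Y = 39.29%

39.29%


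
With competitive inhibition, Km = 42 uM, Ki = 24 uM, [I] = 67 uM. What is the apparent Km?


Km_app = Km * (1 + [I]/Ki)
Km_app = 42 * (1 + 67/24)
Km_app = 159.25 uM

159.25 uM


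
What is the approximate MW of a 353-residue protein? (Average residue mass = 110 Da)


MW = n_residues * 110 Da
MW = 353 * 110
MW = 38830 Da

38830 Da
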